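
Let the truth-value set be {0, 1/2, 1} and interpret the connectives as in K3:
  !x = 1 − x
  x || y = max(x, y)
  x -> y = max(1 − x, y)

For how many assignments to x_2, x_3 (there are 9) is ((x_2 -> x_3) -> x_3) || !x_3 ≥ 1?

6

x_2 = 0, x_3 = 0 ↦ 1  ≥
x_2 = 0, x_3 = 1/2 ↦ 1/2  <
x_2 = 0, x_3 = 1 ↦ 1  ≥
x_2 = 1/2, x_3 = 0 ↦ 1  ≥
x_2 = 1/2, x_3 = 1/2 ↦ 1/2  <
x_2 = 1/2, x_3 = 1 ↦ 1  ≥
x_2 = 1, x_3 = 0 ↦ 1  ≥
x_2 = 1, x_3 = 1/2 ↦ 1/2  <
x_2 = 1, x_3 = 1 ↦ 1  ≥
So 6 of the 9 assignments meet the threshold.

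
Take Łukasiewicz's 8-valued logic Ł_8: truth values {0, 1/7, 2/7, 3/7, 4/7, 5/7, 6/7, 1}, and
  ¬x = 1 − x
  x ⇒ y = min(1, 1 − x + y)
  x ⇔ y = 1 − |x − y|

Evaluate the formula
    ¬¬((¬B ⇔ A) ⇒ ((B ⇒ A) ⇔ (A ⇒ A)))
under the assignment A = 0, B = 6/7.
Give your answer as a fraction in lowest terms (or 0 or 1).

¬B = ¬6/7 = 1/7
¬B ⇔ A = 1/7 ⇔ 0 = 6/7
B ⇒ A = 6/7 ⇒ 0 = 1/7
A ⇒ A = 0 ⇒ 0 = 1
(B ⇒ A) ⇔ (A ⇒ A) = 1/7 ⇔ 1 = 1/7
(¬B ⇔ A) ⇒ ((B ⇒ A) ⇔ (A ⇒ A)) = 6/7 ⇒ 1/7 = 2/7
¬((¬B ⇔ A) ⇒ ((B ⇒ A) ⇔ (A ⇒ A))) = ¬2/7 = 5/7
¬¬((¬B ⇔ A) ⇒ ((B ⇒ A) ⇔ (A ⇒ A))) = ¬5/7 = 2/7

2/7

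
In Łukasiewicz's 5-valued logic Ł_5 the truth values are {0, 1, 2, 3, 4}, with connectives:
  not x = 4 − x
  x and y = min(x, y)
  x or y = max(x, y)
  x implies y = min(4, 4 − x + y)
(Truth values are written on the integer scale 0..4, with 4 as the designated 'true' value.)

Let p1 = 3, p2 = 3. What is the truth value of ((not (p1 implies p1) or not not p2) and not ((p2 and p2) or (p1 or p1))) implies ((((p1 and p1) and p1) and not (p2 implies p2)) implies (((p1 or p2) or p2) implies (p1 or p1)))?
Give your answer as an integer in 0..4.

p1 implies p1 = 3 implies 3 = 4
not (p1 implies p1) = not 4 = 0
not p2 = not 3 = 1
not not p2 = not 1 = 3
not (p1 implies p1) or not not p2 = 0 or 3 = 3
p2 and p2 = 3 and 3 = 3
p1 or p1 = 3 or 3 = 3
(p2 and p2) or (p1 or p1) = 3 or 3 = 3
not ((p2 and p2) or (p1 or p1)) = not 3 = 1
(not (p1 implies p1) or not not p2) and not ((p2 and p2) or (p1 or p1)) = 3 and 1 = 1
p1 and p1 = 3 and 3 = 3
(p1 and p1) and p1 = 3 and 3 = 3
p2 implies p2 = 3 implies 3 = 4
not (p2 implies p2) = not 4 = 0
((p1 and p1) and p1) and not (p2 implies p2) = 3 and 0 = 0
p1 or p2 = 3 or 3 = 3
(p1 or p2) or p2 = 3 or 3 = 3
p1 or p1 = 3 or 3 = 3
((p1 or p2) or p2) implies (p1 or p1) = 3 implies 3 = 4
(((p1 and p1) and p1) and not (p2 implies p2)) implies (((p1 or p2) or p2) implies (p1 or p1)) = 0 implies 4 = 4
((not (p1 implies p1) or not not p2) and not ((p2 and p2) or (p1 or p1))) implies ((((p1 and p1) and p1) and not (p2 implies p2)) implies (((p1 or p2) or p2) implies (p1 or p1))) = 1 implies 4 = 4

4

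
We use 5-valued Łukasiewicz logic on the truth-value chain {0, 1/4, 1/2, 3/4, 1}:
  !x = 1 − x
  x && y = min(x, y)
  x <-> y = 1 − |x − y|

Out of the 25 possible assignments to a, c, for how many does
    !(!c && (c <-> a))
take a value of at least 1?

6

value 1: 6 assignments (counts)
value 3/4: 7 assignments
value 1/2: 7 assignments
value 1/4: 4 assignments
value 0: 1 assignment
So 6 of the 25 assignments meet the threshold.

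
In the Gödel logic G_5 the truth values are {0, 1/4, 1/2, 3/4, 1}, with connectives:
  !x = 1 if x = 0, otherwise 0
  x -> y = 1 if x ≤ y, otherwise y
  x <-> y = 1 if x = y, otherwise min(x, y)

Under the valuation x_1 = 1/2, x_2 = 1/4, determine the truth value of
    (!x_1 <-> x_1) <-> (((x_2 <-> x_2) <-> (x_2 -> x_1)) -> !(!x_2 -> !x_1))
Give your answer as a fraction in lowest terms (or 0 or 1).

!x_1 = !1/2 = 0
!x_1 <-> x_1 = 0 <-> 1/2 = 0
x_2 <-> x_2 = 1/4 <-> 1/4 = 1
x_2 -> x_1 = 1/4 -> 1/2 = 1
(x_2 <-> x_2) <-> (x_2 -> x_1) = 1 <-> 1 = 1
!x_2 = !1/4 = 0
!x_1 = !1/2 = 0
!x_2 -> !x_1 = 0 -> 0 = 1
!(!x_2 -> !x_1) = !1 = 0
((x_2 <-> x_2) <-> (x_2 -> x_1)) -> !(!x_2 -> !x_1) = 1 -> 0 = 0
(!x_1 <-> x_1) <-> (((x_2 <-> x_2) <-> (x_2 -> x_1)) -> !(!x_2 -> !x_1)) = 0 <-> 0 = 1

1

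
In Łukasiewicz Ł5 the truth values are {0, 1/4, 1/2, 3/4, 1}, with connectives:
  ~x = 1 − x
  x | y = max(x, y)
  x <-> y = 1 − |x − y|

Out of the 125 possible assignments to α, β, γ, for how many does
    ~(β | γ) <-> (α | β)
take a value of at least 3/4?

value 1: 19 assignments (counts)
value 3/4: 24 assignments (counts)
value 1/2: 36 assignments
value 1/4: 16 assignments
value 0: 30 assignments
So 43 of the 125 assignments meet the threshold.

43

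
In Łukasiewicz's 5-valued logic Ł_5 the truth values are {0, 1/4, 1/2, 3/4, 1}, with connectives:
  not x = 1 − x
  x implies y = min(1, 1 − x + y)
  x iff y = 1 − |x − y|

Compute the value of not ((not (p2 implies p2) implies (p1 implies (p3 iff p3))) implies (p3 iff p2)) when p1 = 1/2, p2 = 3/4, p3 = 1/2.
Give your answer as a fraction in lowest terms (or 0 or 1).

p2 implies p2 = 3/4 implies 3/4 = 1
not (p2 implies p2) = not 1 = 0
p3 iff p3 = 1/2 iff 1/2 = 1
p1 implies (p3 iff p3) = 1/2 implies 1 = 1
not (p2 implies p2) implies (p1 implies (p3 iff p3)) = 0 implies 1 = 1
p3 iff p2 = 1/2 iff 3/4 = 3/4
(not (p2 implies p2) implies (p1 implies (p3 iff p3))) implies (p3 iff p2) = 1 implies 3/4 = 3/4
not ((not (p2 implies p2) implies (p1 implies (p3 iff p3))) implies (p3 iff p2)) = not 3/4 = 1/4

1/4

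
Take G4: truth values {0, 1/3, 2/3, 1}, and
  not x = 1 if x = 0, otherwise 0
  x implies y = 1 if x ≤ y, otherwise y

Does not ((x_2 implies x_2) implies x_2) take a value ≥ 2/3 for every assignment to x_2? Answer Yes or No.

No

Counterexample: take x_2 = 1/3.
x_2 implies x_2 = 1/3 implies 1/3 = 1
(x_2 implies x_2) implies x_2 = 1 implies 1/3 = 1/3
not ((x_2 implies x_2) implies x_2) = not 1/3 = 0
This gives 0, which is below 2/3.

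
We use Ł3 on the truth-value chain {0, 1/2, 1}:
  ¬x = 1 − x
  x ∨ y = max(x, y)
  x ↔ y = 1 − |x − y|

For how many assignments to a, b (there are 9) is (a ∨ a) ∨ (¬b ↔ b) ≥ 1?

a = 0, b = 0 ↦ 0  <
a = 0, b = 1/2 ↦ 1  ≥
a = 0, b = 1 ↦ 0  <
a = 1/2, b = 0 ↦ 1/2  <
a = 1/2, b = 1/2 ↦ 1  ≥
a = 1/2, b = 1 ↦ 1/2  <
a = 1, b = 0 ↦ 1  ≥
a = 1, b = 1/2 ↦ 1  ≥
a = 1, b = 1 ↦ 1  ≥
So 5 of the 9 assignments meet the threshold.

5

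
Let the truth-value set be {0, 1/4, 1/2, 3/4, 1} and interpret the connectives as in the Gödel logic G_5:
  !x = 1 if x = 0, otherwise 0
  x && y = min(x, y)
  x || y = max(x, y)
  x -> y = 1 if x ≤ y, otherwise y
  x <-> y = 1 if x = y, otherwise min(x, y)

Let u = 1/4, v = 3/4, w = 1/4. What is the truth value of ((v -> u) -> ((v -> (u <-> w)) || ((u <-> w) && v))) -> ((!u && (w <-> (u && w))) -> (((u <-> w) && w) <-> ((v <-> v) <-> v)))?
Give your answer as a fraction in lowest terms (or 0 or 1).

v -> u = 3/4 -> 1/4 = 1/4
u <-> w = 1/4 <-> 1/4 = 1
v -> (u <-> w) = 3/4 -> 1 = 1
u <-> w = 1/4 <-> 1/4 = 1
(u <-> w) && v = 1 && 3/4 = 3/4
(v -> (u <-> w)) || ((u <-> w) && v) = 1 || 3/4 = 1
(v -> u) -> ((v -> (u <-> w)) || ((u <-> w) && v)) = 1/4 -> 1 = 1
!u = !1/4 = 0
u && w = 1/4 && 1/4 = 1/4
w <-> (u && w) = 1/4 <-> 1/4 = 1
!u && (w <-> (u && w)) = 0 && 1 = 0
u <-> w = 1/4 <-> 1/4 = 1
(u <-> w) && w = 1 && 1/4 = 1/4
v <-> v = 3/4 <-> 3/4 = 1
(v <-> v) <-> v = 1 <-> 3/4 = 3/4
((u <-> w) && w) <-> ((v <-> v) <-> v) = 1/4 <-> 3/4 = 1/4
(!u && (w <-> (u && w))) -> (((u <-> w) && w) <-> ((v <-> v) <-> v)) = 0 -> 1/4 = 1
((v -> u) -> ((v -> (u <-> w)) || ((u <-> w) && v))) -> ((!u && (w <-> (u && w))) -> (((u <-> w) && w) <-> ((v <-> v) <-> v))) = 1 -> 1 = 1

1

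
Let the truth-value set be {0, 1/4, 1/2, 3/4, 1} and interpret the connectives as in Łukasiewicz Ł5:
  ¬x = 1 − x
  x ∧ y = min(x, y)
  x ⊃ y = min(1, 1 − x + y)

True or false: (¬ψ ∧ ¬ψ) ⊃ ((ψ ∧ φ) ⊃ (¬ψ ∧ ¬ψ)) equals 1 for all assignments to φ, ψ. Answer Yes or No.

Yes

At φ = 1/4, ψ = 1/2, for instance:
¬ψ = ¬1/2 = 1/2
¬ψ = ¬1/2 = 1/2
¬ψ ∧ ¬ψ = 1/2 ∧ 1/2 = 1/2
ψ ∧ φ = 1/2 ∧ 1/4 = 1/4
(ψ ∧ φ) ⊃ (¬ψ ∧ ¬ψ) = 1/4 ⊃ 1/2 = 1
(¬ψ ∧ ¬ψ) ⊃ ((ψ ∧ φ) ⊃ (¬ψ ∧ ¬ψ)) = 1/2 ⊃ 1 = 1
and checking the remaining 24 assignments likewise gives ≥ 1 in every case.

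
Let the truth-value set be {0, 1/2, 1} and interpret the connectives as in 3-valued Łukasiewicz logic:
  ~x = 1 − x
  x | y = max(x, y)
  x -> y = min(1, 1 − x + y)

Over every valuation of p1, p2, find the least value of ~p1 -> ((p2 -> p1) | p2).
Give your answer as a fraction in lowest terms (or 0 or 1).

1/2

Take p1 = 0, p2 = 1/2:
~p1 = ~0 = 1
p2 -> p1 = 1/2 -> 0 = 1/2
(p2 -> p1) | p2 = 1/2 | 1/2 = 1/2
~p1 -> ((p2 -> p1) | p2) = 1 -> 1/2 = 1/2
No assignment yields a value below 1/2, so this is the minimum.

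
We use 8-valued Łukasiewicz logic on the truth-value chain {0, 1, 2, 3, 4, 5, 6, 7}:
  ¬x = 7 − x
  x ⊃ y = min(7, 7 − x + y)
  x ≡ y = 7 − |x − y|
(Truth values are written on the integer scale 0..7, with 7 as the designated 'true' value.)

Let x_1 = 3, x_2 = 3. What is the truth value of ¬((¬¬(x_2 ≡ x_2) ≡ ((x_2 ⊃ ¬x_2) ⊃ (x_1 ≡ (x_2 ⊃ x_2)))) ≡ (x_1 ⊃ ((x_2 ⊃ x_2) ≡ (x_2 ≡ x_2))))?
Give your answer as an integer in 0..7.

4

x_2 ≡ x_2 = 3 ≡ 3 = 7
¬(x_2 ≡ x_2) = ¬7 = 0
¬¬(x_2 ≡ x_2) = ¬0 = 7
¬x_2 = ¬3 = 4
x_2 ⊃ ¬x_2 = 3 ⊃ 4 = 7
x_2 ⊃ x_2 = 3 ⊃ 3 = 7
x_1 ≡ (x_2 ⊃ x_2) = 3 ≡ 7 = 3
(x_2 ⊃ ¬x_2) ⊃ (x_1 ≡ (x_2 ⊃ x_2)) = 7 ⊃ 3 = 3
¬¬(x_2 ≡ x_2) ≡ ((x_2 ⊃ ¬x_2) ⊃ (x_1 ≡ (x_2 ⊃ x_2))) = 7 ≡ 3 = 3
x_2 ⊃ x_2 = 3 ⊃ 3 = 7
x_2 ≡ x_2 = 3 ≡ 3 = 7
(x_2 ⊃ x_2) ≡ (x_2 ≡ x_2) = 7 ≡ 7 = 7
x_1 ⊃ ((x_2 ⊃ x_2) ≡ (x_2 ≡ x_2)) = 3 ⊃ 7 = 7
(¬¬(x_2 ≡ x_2) ≡ ((x_2 ⊃ ¬x_2) ⊃ (x_1 ≡ (x_2 ⊃ x_2)))) ≡ (x_1 ⊃ ((x_2 ⊃ x_2) ≡ (x_2 ≡ x_2))) = 3 ≡ 7 = 3
¬((¬¬(x_2 ≡ x_2) ≡ ((x_2 ⊃ ¬x_2) ⊃ (x_1 ≡ (x_2 ⊃ x_2)))) ≡ (x_1 ⊃ ((x_2 ⊃ x_2) ≡ (x_2 ≡ x_2)))) = ¬3 = 4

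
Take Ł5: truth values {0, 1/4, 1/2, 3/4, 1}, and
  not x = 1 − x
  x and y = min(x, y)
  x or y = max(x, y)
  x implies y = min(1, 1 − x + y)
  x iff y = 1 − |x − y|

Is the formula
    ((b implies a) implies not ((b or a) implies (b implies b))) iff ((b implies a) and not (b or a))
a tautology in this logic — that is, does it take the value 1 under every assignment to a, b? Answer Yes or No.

No

Counterexample: take a = 0, b = 0.
b implies a = 0 implies 0 = 1
b or a = 0 or 0 = 0
b implies b = 0 implies 0 = 1
(b or a) implies (b implies b) = 0 implies 1 = 1
not ((b or a) implies (b implies b)) = not 1 = 0
(b implies a) implies not ((b or a) implies (b implies b)) = 1 implies 0 = 0
b implies a = 0 implies 0 = 1
b or a = 0 or 0 = 0
not (b or a) = not 0 = 1
(b implies a) and not (b or a) = 1 and 1 = 1
((b implies a) implies not ((b or a) implies (b implies b))) iff ((b implies a) and not (b or a)) = 0 iff 1 = 0
This gives 0 ≠ 1.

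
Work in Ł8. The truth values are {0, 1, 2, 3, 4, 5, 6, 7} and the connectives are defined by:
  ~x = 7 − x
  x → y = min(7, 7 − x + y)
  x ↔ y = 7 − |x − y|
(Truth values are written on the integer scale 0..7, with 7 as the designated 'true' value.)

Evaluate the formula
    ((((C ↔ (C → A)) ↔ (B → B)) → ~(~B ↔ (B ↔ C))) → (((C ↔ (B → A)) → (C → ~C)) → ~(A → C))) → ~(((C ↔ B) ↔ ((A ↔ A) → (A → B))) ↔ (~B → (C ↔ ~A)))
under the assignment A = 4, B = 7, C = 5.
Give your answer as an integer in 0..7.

C → A = 5 → 4 = 6
C ↔ (C → A) = 5 ↔ 6 = 6
B → B = 7 → 7 = 7
(C ↔ (C → A)) ↔ (B → B) = 6 ↔ 7 = 6
~B = ~7 = 0
B ↔ C = 7 ↔ 5 = 5
~B ↔ (B ↔ C) = 0 ↔ 5 = 2
~(~B ↔ (B ↔ C)) = ~2 = 5
((C ↔ (C → A)) ↔ (B → B)) → ~(~B ↔ (B ↔ C)) = 6 → 5 = 6
B → A = 7 → 4 = 4
C ↔ (B → A) = 5 ↔ 4 = 6
~C = ~5 = 2
C → ~C = 5 → 2 = 4
(C ↔ (B → A)) → (C → ~C) = 6 → 4 = 5
A → C = 4 → 5 = 7
~(A → C) = ~7 = 0
((C ↔ (B → A)) → (C → ~C)) → ~(A → C) = 5 → 0 = 2
(((C ↔ (C → A)) ↔ (B → B)) → ~(~B ↔ (B ↔ C))) → (((C ↔ (B → A)) → (C → ~C)) → ~(A → C)) = 6 → 2 = 3
C ↔ B = 5 ↔ 7 = 5
A ↔ A = 4 ↔ 4 = 7
A → B = 4 → 7 = 7
(A ↔ A) → (A → B) = 7 → 7 = 7
(C ↔ B) ↔ ((A ↔ A) → (A → B)) = 5 ↔ 7 = 5
~B = ~7 = 0
~A = ~4 = 3
C ↔ ~A = 5 ↔ 3 = 5
~B → (C ↔ ~A) = 0 → 5 = 7
((C ↔ B) ↔ ((A ↔ A) → (A → B))) ↔ (~B → (C ↔ ~A)) = 5 ↔ 7 = 5
~(((C ↔ B) ↔ ((A ↔ A) → (A → B))) ↔ (~B → (C ↔ ~A))) = ~5 = 2
((((C ↔ (C → A)) ↔ (B → B)) → ~(~B ↔ (B ↔ C))) → (((C ↔ (B → A)) → (C → ~C)) → ~(A → C))) → ~(((C ↔ B) ↔ ((A ↔ A) → (A → B))) ↔ (~B → (C ↔ ~A))) = 3 → 2 = 6

6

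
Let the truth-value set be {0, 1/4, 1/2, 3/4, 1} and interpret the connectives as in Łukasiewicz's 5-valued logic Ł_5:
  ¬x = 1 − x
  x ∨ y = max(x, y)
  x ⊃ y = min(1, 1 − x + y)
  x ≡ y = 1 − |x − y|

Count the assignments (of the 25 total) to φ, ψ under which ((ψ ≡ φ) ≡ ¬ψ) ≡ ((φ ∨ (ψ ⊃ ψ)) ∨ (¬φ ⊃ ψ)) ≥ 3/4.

14

value 1: 7 assignments (counts)
value 3/4: 7 assignments (counts)
value 1/2: 6 assignments
value 1/4: 3 assignments
value 0: 2 assignments
So 14 of the 25 assignments meet the threshold.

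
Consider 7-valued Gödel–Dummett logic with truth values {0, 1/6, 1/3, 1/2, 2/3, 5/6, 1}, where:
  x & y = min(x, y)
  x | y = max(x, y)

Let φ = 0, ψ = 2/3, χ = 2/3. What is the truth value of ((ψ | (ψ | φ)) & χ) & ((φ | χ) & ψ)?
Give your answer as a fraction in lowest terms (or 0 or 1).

2/3

ψ | φ = 2/3 | 0 = 2/3
ψ | (ψ | φ) = 2/3 | 2/3 = 2/3
(ψ | (ψ | φ)) & χ = 2/3 & 2/3 = 2/3
φ | χ = 0 | 2/3 = 2/3
(φ | χ) & ψ = 2/3 & 2/3 = 2/3
((ψ | (ψ | φ)) & χ) & ((φ | χ) & ψ) = 2/3 & 2/3 = 2/3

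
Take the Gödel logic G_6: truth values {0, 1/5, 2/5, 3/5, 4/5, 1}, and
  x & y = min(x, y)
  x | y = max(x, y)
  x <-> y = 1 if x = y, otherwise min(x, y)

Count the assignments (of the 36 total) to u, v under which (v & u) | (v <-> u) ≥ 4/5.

value 1: 6 assignments (counts)
value 4/5: 2 assignments (counts)
value 3/5: 4 assignments
value 2/5: 6 assignments
value 1/5: 8 assignments
value 0: 10 assignments
So 8 of the 36 assignments meet the threshold.

8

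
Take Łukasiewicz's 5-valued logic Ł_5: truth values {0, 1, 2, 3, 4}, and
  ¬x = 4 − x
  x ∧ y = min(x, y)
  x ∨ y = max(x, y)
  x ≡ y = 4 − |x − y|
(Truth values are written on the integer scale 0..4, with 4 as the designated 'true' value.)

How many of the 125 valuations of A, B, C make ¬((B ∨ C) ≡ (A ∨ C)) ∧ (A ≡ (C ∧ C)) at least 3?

value 4: 1 assignment (counts)
value 3: 4 assignments (counts)
value 2: 15 assignments
value 1: 36 assignments
value 0: 69 assignments
So 5 of the 125 assignments meet the threshold.

5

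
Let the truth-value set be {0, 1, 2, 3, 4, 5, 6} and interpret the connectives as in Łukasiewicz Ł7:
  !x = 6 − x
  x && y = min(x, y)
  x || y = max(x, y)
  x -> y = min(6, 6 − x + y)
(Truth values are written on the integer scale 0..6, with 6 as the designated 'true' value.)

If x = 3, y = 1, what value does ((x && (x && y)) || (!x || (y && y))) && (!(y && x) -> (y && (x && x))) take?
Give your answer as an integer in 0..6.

x && y = 3 && 1 = 1
x && (x && y) = 3 && 1 = 1
!x = !3 = 3
y && y = 1 && 1 = 1
!x || (y && y) = 3 || 1 = 3
(x && (x && y)) || (!x || (y && y)) = 1 || 3 = 3
y && x = 1 && 3 = 1
!(y && x) = !1 = 5
x && x = 3 && 3 = 3
y && (x && x) = 1 && 3 = 1
!(y && x) -> (y && (x && x)) = 5 -> 1 = 2
((x && (x && y)) || (!x || (y && y))) && (!(y && x) -> (y && (x && x))) = 3 && 2 = 2

2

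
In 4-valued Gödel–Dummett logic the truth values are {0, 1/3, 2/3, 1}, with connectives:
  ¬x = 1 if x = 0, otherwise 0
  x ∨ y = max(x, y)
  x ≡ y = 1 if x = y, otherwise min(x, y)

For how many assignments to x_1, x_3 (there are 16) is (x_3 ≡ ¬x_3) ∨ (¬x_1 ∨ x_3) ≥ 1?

x_1 = 0, x_3 = 0 ↦ 1  ≥
x_1 = 0, x_3 = 1/3 ↦ 1  ≥
x_1 = 0, x_3 = 2/3 ↦ 1  ≥
x_1 = 0, x_3 = 1 ↦ 1  ≥
x_1 = 1/3, x_3 = 0 ↦ 0  <
x_1 = 1/3, x_3 = 1/3 ↦ 1/3  <
x_1 = 1/3, x_3 = 2/3 ↦ 2/3  <
x_1 = 1/3, x_3 = 1 ↦ 1  ≥
x_1 = 2/3, x_3 = 0 ↦ 0  <
x_1 = 2/3, x_3 = 1/3 ↦ 1/3  <
x_1 = 2/3, x_3 = 2/3 ↦ 2/3  <
x_1 = 2/3, x_3 = 1 ↦ 1  ≥
x_1 = 1, x_3 = 0 ↦ 0  <
x_1 = 1, x_3 = 1/3 ↦ 1/3  <
x_1 = 1, x_3 = 2/3 ↦ 2/3  <
x_1 = 1, x_3 = 1 ↦ 1  ≥
So 7 of the 16 assignments meet the threshold.

7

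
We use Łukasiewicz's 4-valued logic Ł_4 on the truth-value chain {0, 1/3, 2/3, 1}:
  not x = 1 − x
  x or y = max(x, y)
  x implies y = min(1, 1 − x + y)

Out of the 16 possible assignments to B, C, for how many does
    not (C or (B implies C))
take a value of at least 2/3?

3

B = 0, C = 0 ↦ 0  <
B = 0, C = 1/3 ↦ 0  <
B = 0, C = 2/3 ↦ 0  <
B = 0, C = 1 ↦ 0  <
B = 1/3, C = 0 ↦ 1/3  <
B = 1/3, C = 1/3 ↦ 0  <
B = 1/3, C = 2/3 ↦ 0  <
B = 1/3, C = 1 ↦ 0  <
B = 2/3, C = 0 ↦ 2/3  ≥
B = 2/3, C = 1/3 ↦ 1/3  <
B = 2/3, C = 2/3 ↦ 0  <
B = 2/3, C = 1 ↦ 0  <
B = 1, C = 0 ↦ 1  ≥
B = 1, C = 1/3 ↦ 2/3  ≥
B = 1, C = 2/3 ↦ 1/3  <
B = 1, C = 1 ↦ 0  <
So 3 of the 16 assignments meet the threshold.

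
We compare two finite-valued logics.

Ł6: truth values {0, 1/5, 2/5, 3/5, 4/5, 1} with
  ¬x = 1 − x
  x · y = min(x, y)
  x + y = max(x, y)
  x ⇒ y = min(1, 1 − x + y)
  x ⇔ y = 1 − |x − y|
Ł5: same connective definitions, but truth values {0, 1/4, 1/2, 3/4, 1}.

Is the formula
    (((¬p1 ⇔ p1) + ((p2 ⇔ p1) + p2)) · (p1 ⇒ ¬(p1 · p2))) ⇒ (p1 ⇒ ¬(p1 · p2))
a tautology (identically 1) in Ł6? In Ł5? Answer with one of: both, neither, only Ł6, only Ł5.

In Ł6: every assignment gives 1 — tautology.
In Ł5: every assignment gives 1 — tautology.

both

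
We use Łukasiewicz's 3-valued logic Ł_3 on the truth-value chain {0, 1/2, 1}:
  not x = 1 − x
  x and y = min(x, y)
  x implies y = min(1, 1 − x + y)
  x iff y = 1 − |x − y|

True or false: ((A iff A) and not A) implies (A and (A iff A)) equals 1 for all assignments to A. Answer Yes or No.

Counterexample: take A = 0.
A iff A = 0 iff 0 = 1
not A = not 0 = 1
(A iff A) and not A = 1 and 1 = 1
A iff A = 0 iff 0 = 1
A and (A iff A) = 0 and 1 = 0
((A iff A) and not A) implies (A and (A iff A)) = 1 implies 0 = 0
This gives 0 ≠ 1.

No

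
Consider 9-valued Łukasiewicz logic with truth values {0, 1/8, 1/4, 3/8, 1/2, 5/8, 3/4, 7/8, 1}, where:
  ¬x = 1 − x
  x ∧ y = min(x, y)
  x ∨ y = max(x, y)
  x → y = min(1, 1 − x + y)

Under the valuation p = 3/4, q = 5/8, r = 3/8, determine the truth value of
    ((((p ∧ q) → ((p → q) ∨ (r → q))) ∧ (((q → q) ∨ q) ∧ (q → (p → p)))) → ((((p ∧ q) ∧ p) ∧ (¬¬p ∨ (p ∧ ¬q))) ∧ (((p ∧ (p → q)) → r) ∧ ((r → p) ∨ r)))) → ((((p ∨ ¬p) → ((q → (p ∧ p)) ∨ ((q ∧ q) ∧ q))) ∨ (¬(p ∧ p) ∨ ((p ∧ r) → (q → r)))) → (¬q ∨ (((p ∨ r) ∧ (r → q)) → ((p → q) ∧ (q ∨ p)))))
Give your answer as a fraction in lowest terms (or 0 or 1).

1

p ∧ q = 3/4 ∧ 5/8 = 5/8
p → q = 3/4 → 5/8 = 7/8
r → q = 3/8 → 5/8 = 1
(p → q) ∨ (r → q) = 7/8 ∨ 1 = 1
(p ∧ q) → ((p → q) ∨ (r → q)) = 5/8 → 1 = 1
q → q = 5/8 → 5/8 = 1
(q → q) ∨ q = 1 ∨ 5/8 = 1
p → p = 3/4 → 3/4 = 1
q → (p → p) = 5/8 → 1 = 1
((q → q) ∨ q) ∧ (q → (p → p)) = 1 ∧ 1 = 1
((p ∧ q) → ((p → q) ∨ (r → q))) ∧ (((q → q) ∨ q) ∧ (q → (p → p))) = 1 ∧ 1 = 1
p ∧ q = 3/4 ∧ 5/8 = 5/8
(p ∧ q) ∧ p = 5/8 ∧ 3/4 = 5/8
¬p = ¬3/4 = 1/4
¬¬p = ¬1/4 = 3/4
¬q = ¬5/8 = 3/8
p ∧ ¬q = 3/4 ∧ 3/8 = 3/8
¬¬p ∨ (p ∧ ¬q) = 3/4 ∨ 3/8 = 3/4
((p ∧ q) ∧ p) ∧ (¬¬p ∨ (p ∧ ¬q)) = 5/8 ∧ 3/4 = 5/8
p → q = 3/4 → 5/8 = 7/8
p ∧ (p → q) = 3/4 ∧ 7/8 = 3/4
(p ∧ (p → q)) → r = 3/4 → 3/8 = 5/8
r → p = 3/8 → 3/4 = 1
(r → p) ∨ r = 1 ∨ 3/8 = 1
((p ∧ (p → q)) → r) ∧ ((r → p) ∨ r) = 5/8 ∧ 1 = 5/8
(((p ∧ q) ∧ p) ∧ (¬¬p ∨ (p ∧ ¬q))) ∧ (((p ∧ (p → q)) → r) ∧ ((r → p) ∨ r)) = 5/8 ∧ 5/8 = 5/8
(((p ∧ q) → ((p → q) ∨ (r → q))) ∧ (((q → q) ∨ q) ∧ (q → (p → p)))) → ((((p ∧ q) ∧ p) ∧ (¬¬p ∨ (p ∧ ¬q))) ∧ (((p ∧ (p → q)) → r) ∧ ((r → p) ∨ r))) = 1 → 5/8 = 5/8
¬p = ¬3/4 = 1/4
p ∨ ¬p = 3/4 ∨ 1/4 = 3/4
p ∧ p = 3/4 ∧ 3/4 = 3/4
q → (p ∧ p) = 5/8 → 3/4 = 1
q ∧ q = 5/8 ∧ 5/8 = 5/8
(q ∧ q) ∧ q = 5/8 ∧ 5/8 = 5/8
(q → (p ∧ p)) ∨ ((q ∧ q) ∧ q) = 1 ∨ 5/8 = 1
(p ∨ ¬p) → ((q → (p ∧ p)) ∨ ((q ∧ q) ∧ q)) = 3/4 → 1 = 1
p ∧ p = 3/4 ∧ 3/4 = 3/4
¬(p ∧ p) = ¬3/4 = 1/4
p ∧ r = 3/4 ∧ 3/8 = 3/8
q → r = 5/8 → 3/8 = 3/4
(p ∧ r) → (q → r) = 3/8 → 3/4 = 1
¬(p ∧ p) ∨ ((p ∧ r) → (q → r)) = 1/4 ∨ 1 = 1
((p ∨ ¬p) → ((q → (p ∧ p)) ∨ ((q ∧ q) ∧ q))) ∨ (¬(p ∧ p) ∨ ((p ∧ r) → (q → r))) = 1 ∨ 1 = 1
¬q = ¬5/8 = 3/8
p ∨ r = 3/4 ∨ 3/8 = 3/4
r → q = 3/8 → 5/8 = 1
(p ∨ r) ∧ (r → q) = 3/4 ∧ 1 = 3/4
p → q = 3/4 → 5/8 = 7/8
q ∨ p = 5/8 ∨ 3/4 = 3/4
(p → q) ∧ (q ∨ p) = 7/8 ∧ 3/4 = 3/4
((p ∨ r) ∧ (r → q)) → ((p → q) ∧ (q ∨ p)) = 3/4 → 3/4 = 1
¬q ∨ (((p ∨ r) ∧ (r → q)) → ((p → q) ∧ (q ∨ p))) = 3/8 ∨ 1 = 1
(((p ∨ ¬p) → ((q → (p ∧ p)) ∨ ((q ∧ q) ∧ q))) ∨ (¬(p ∧ p) ∨ ((p ∧ r) → (q → r)))) → (¬q ∨ (((p ∨ r) ∧ (r → q)) → ((p → q) ∧ (q ∨ p)))) = 1 → 1 = 1
((((p ∧ q) → ((p → q) ∨ (r → q))) ∧ (((q → q) ∨ q) ∧ (q → (p → p)))) → ((((p ∧ q) ∧ p) ∧ (¬¬p ∨ (p ∧ ¬q))) ∧ (((p ∧ (p → q)) → r) ∧ ((r → p) ∨ r)))) → ((((p ∨ ¬p) → ((q → (p ∧ p)) ∨ ((q ∧ q) ∧ q))) ∨ (¬(p ∧ p) ∨ ((p ∧ r) → (q → r)))) → (¬q ∨ (((p ∨ r) ∧ (r → q)) → ((p → q) ∧ (q ∨ p))))) = 5/8 → 1 = 1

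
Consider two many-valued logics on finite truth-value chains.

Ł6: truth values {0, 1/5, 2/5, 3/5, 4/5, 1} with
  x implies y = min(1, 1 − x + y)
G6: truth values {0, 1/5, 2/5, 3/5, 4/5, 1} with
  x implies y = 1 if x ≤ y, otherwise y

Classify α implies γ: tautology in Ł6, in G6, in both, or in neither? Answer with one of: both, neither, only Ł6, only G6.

neither

In Ł6: at α = 1/5, γ = 0 the value is 4/5 — not a tautology.
In G6: at α = 1/5, γ = 0 the value is 0 — not a tautology.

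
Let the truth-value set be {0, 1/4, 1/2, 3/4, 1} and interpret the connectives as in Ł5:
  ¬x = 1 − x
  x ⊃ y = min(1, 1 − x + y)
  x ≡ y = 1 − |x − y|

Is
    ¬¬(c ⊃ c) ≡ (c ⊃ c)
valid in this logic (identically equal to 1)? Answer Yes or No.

c = 0 ↦ 1
c = 1/4 ↦ 1
c = 1/2 ↦ 1
c = 3/4 ↦ 1
c = 1 ↦ 1
Every assignment gives a value ≥ 1.

Yes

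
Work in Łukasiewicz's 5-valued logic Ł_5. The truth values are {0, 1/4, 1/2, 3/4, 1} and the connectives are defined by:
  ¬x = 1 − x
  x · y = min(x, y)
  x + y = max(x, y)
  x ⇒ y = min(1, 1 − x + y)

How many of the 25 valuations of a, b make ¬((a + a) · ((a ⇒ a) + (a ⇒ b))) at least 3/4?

10

value 1: 5 assignments (counts)
value 3/4: 5 assignments (counts)
value 1/2: 5 assignments
value 1/4: 5 assignments
value 0: 5 assignments
So 10 of the 25 assignments meet the threshold.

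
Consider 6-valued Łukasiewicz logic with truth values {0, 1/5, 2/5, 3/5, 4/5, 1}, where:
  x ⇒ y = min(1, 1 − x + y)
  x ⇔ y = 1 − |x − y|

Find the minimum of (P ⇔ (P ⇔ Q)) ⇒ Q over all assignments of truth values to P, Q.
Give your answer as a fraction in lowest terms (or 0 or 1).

1/5

Take P = 2/5, Q = 0:
P ⇔ Q = 2/5 ⇔ 0 = 3/5
P ⇔ (P ⇔ Q) = 2/5 ⇔ 3/5 = 4/5
(P ⇔ (P ⇔ Q)) ⇒ Q = 4/5 ⇒ 0 = 1/5
No assignment yields a value below 1/5, so this is the minimum.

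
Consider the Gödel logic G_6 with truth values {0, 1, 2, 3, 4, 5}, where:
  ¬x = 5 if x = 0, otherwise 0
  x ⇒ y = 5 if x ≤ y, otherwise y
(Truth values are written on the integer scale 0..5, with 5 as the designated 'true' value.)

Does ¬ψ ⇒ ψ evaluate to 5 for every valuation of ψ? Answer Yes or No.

No

Counterexample: take ψ = 0.
¬ψ = ¬0 = 5
¬ψ ⇒ ψ = 5 ⇒ 0 = 0
This gives 0 ≠ 5.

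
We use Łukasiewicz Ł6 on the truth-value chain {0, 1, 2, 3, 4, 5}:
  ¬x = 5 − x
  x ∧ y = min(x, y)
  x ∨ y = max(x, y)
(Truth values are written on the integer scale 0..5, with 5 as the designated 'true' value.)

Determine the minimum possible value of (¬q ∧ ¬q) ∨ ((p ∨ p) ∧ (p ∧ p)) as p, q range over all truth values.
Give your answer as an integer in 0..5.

0

Take p = 0, q = 5:
¬q = ¬5 = 0
¬q = ¬5 = 0
¬q ∧ ¬q = 0 ∧ 0 = 0
p ∨ p = 0 ∨ 0 = 0
p ∧ p = 0 ∧ 0 = 0
(p ∨ p) ∧ (p ∧ p) = 0 ∧ 0 = 0
(¬q ∧ ¬q) ∨ ((p ∨ p) ∧ (p ∧ p)) = 0 ∨ 0 = 0
No assignment yields a value below 0, so this is the minimum.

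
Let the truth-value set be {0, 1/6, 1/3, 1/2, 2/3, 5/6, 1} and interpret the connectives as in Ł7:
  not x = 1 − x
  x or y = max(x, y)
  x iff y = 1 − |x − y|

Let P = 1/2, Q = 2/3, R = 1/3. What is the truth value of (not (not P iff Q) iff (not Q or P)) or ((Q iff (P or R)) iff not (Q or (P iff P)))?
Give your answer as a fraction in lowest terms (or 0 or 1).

2/3

not P = not 1/2 = 1/2
not P iff Q = 1/2 iff 2/3 = 5/6
not (not P iff Q) = not 5/6 = 1/6
not Q = not 2/3 = 1/3
not Q or P = 1/3 or 1/2 = 1/2
not (not P iff Q) iff (not Q or P) = 1/6 iff 1/2 = 2/3
P or R = 1/2 or 1/3 = 1/2
Q iff (P or R) = 2/3 iff 1/2 = 5/6
P iff P = 1/2 iff 1/2 = 1
Q or (P iff P) = 2/3 or 1 = 1
not (Q or (P iff P)) = not 1 = 0
(Q iff (P or R)) iff not (Q or (P iff P)) = 5/6 iff 0 = 1/6
(not (not P iff Q) iff (not Q or P)) or ((Q iff (P or R)) iff not (Q or (P iff P))) = 2/3 or 1/6 = 2/3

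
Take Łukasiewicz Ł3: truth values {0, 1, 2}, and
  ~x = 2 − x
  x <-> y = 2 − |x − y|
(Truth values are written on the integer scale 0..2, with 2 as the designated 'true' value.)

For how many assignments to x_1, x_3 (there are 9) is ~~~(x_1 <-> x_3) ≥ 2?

2

x_1 = 0, x_3 = 0 ↦ 0  <
x_1 = 0, x_3 = 1 ↦ 1  <
x_1 = 0, x_3 = 2 ↦ 2  ≥
x_1 = 1, x_3 = 0 ↦ 1  <
x_1 = 1, x_3 = 1 ↦ 0  <
x_1 = 1, x_3 = 2 ↦ 1  <
x_1 = 2, x_3 = 0 ↦ 2  ≥
x_1 = 2, x_3 = 1 ↦ 1  <
x_1 = 2, x_3 = 2 ↦ 0  <
So 2 of the 9 assignments meet the threshold.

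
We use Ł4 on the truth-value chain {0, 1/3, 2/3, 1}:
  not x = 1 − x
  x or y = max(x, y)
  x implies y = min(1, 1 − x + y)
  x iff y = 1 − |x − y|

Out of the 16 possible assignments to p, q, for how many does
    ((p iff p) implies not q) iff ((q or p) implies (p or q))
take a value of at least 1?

p = 0, q = 0 ↦ 1  ≥
p = 0, q = 1/3 ↦ 2/3  <
p = 0, q = 2/3 ↦ 1/3  <
p = 0, q = 1 ↦ 0  <
p = 1/3, q = 0 ↦ 1  ≥
p = 1/3, q = 1/3 ↦ 2/3  <
p = 1/3, q = 2/3 ↦ 1/3  <
p = 1/3, q = 1 ↦ 0  <
p = 2/3, q = 0 ↦ 1  ≥
p = 2/3, q = 1/3 ↦ 2/3  <
p = 2/3, q = 2/3 ↦ 1/3  <
p = 2/3, q = 1 ↦ 0  <
p = 1, q = 0 ↦ 1  ≥
p = 1, q = 1/3 ↦ 2/3  <
p = 1, q = 2/3 ↦ 1/3  <
p = 1, q = 1 ↦ 0  <
So 4 of the 16 assignments meet the threshold.

4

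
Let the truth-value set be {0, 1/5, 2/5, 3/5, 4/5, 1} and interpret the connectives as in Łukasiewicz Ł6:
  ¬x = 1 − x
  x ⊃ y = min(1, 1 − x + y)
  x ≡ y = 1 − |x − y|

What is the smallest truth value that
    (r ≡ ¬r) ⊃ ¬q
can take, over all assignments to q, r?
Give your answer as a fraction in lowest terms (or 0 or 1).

Take q = 1, r = 2/5:
¬r = ¬2/5 = 3/5
r ≡ ¬r = 2/5 ≡ 3/5 = 4/5
¬q = ¬1 = 0
(r ≡ ¬r) ⊃ ¬q = 4/5 ⊃ 0 = 1/5
No assignment yields a value below 1/5, so this is the minimum.

1/5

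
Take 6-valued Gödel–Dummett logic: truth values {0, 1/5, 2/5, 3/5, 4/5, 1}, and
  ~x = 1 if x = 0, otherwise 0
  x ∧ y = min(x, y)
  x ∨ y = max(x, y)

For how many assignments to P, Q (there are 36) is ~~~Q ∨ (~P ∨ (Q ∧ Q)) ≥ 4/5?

21

value 1: 16 assignments (counts)
value 4/5: 5 assignments (counts)
value 3/5: 5 assignments
value 2/5: 5 assignments
value 1/5: 5 assignments
So 21 of the 36 assignments meet the threshold.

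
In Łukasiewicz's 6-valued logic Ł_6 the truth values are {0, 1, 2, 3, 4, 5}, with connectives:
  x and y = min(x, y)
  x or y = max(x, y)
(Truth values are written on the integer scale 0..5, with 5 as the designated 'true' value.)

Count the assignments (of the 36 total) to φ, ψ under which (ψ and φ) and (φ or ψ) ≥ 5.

1

value 5: 1 assignment (counts)
value 4: 3 assignments
value 3: 5 assignments
value 2: 7 assignments
value 1: 9 assignments
value 0: 11 assignments
So 1 of the 36 assignments meets the threshold.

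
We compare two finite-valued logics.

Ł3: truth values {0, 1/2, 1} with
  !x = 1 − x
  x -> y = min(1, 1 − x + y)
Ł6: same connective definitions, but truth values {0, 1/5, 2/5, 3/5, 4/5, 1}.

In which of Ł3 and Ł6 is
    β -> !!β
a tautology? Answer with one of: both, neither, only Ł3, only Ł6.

both

In Ł3: every assignment gives 1 — tautology.
In Ł6: every assignment gives 1 — tautology.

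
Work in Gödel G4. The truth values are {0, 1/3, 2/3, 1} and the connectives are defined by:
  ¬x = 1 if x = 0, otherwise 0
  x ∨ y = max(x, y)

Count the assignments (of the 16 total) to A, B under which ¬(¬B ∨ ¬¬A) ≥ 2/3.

A = 0, B = 0 ↦ 0  <
A = 0, B = 1/3 ↦ 1  ≥
A = 0, B = 2/3 ↦ 1  ≥
A = 0, B = 1 ↦ 1  ≥
A = 1/3, B = 0 ↦ 0  <
A = 1/3, B = 1/3 ↦ 0  <
A = 1/3, B = 2/3 ↦ 0  <
A = 1/3, B = 1 ↦ 0  <
A = 2/3, B = 0 ↦ 0  <
A = 2/3, B = 1/3 ↦ 0  <
A = 2/3, B = 2/3 ↦ 0  <
A = 2/3, B = 1 ↦ 0  <
A = 1, B = 0 ↦ 0  <
A = 1, B = 1/3 ↦ 0  <
A = 1, B = 2/3 ↦ 0  <
A = 1, B = 1 ↦ 0  <
So 3 of the 16 assignments meet the threshold.

3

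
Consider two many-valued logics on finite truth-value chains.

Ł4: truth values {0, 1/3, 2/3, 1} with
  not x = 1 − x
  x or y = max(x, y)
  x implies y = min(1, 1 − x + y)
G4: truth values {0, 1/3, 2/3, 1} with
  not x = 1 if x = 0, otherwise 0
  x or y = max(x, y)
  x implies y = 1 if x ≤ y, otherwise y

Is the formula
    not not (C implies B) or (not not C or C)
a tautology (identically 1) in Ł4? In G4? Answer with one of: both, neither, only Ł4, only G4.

only G4

In Ł4: at B = 0, C = 1/3 the value is 2/3 — not a tautology.
In G4: every assignment gives 1 — tautology.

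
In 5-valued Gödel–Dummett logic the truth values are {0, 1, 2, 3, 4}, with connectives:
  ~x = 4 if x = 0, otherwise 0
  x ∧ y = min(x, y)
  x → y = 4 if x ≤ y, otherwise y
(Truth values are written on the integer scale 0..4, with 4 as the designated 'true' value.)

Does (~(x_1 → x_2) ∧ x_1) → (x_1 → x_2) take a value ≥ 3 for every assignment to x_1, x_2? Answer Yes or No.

Counterexample: take x_1 = 1, x_2 = 0.
x_1 → x_2 = 1 → 0 = 0
~(x_1 → x_2) = ~0 = 4
~(x_1 → x_2) ∧ x_1 = 4 ∧ 1 = 1
x_1 → x_2 = 1 → 0 = 0
(~(x_1 → x_2) ∧ x_1) → (x_1 → x_2) = 1 → 0 = 0
This gives 0, which is below 3.

No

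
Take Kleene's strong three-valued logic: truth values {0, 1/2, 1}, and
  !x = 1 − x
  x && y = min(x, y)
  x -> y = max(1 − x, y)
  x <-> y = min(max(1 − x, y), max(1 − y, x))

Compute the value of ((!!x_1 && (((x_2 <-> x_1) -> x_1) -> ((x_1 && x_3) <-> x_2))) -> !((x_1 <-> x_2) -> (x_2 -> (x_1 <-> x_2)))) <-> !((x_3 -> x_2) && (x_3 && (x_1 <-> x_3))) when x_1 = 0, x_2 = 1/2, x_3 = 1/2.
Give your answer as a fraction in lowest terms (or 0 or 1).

1/2

!x_1 = !0 = 1
!!x_1 = !1 = 0
x_2 <-> x_1 = 1/2 <-> 0 = 1/2
(x_2 <-> x_1) -> x_1 = 1/2 -> 0 = 1/2
x_1 && x_3 = 0 && 1/2 = 0
(x_1 && x_3) <-> x_2 = 0 <-> 1/2 = 1/2
((x_2 <-> x_1) -> x_1) -> ((x_1 && x_3) <-> x_2) = 1/2 -> 1/2 = 1/2
!!x_1 && (((x_2 <-> x_1) -> x_1) -> ((x_1 && x_3) <-> x_2)) = 0 && 1/2 = 0
x_1 <-> x_2 = 0 <-> 1/2 = 1/2
x_1 <-> x_2 = 0 <-> 1/2 = 1/2
x_2 -> (x_1 <-> x_2) = 1/2 -> 1/2 = 1/2
(x_1 <-> x_2) -> (x_2 -> (x_1 <-> x_2)) = 1/2 -> 1/2 = 1/2
!((x_1 <-> x_2) -> (x_2 -> (x_1 <-> x_2))) = !1/2 = 1/2
(!!x_1 && (((x_2 <-> x_1) -> x_1) -> ((x_1 && x_3) <-> x_2))) -> !((x_1 <-> x_2) -> (x_2 -> (x_1 <-> x_2))) = 0 -> 1/2 = 1
x_3 -> x_2 = 1/2 -> 1/2 = 1/2
x_1 <-> x_3 = 0 <-> 1/2 = 1/2
x_3 && (x_1 <-> x_3) = 1/2 && 1/2 = 1/2
(x_3 -> x_2) && (x_3 && (x_1 <-> x_3)) = 1/2 && 1/2 = 1/2
!((x_3 -> x_2) && (x_3 && (x_1 <-> x_3))) = !1/2 = 1/2
((!!x_1 && (((x_2 <-> x_1) -> x_1) -> ((x_1 && x_3) <-> x_2))) -> !((x_1 <-> x_2) -> (x_2 -> (x_1 <-> x_2)))) <-> !((x_3 -> x_2) && (x_3 && (x_1 <-> x_3))) = 1 <-> 1/2 = 1/2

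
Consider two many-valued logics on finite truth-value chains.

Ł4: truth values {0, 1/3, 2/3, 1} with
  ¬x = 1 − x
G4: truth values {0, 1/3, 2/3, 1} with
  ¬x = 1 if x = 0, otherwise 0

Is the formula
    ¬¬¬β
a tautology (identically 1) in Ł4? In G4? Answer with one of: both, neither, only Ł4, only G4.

neither

In Ł4: at β = 1/3 the value is 2/3 — not a tautology.
In G4: at β = 1/3 the value is 0 — not a tautology.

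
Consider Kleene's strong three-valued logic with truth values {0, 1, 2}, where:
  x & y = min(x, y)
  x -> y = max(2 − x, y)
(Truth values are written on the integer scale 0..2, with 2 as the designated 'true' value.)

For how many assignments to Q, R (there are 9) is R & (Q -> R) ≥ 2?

Q = 0, R = 0 ↦ 0  <
Q = 0, R = 1 ↦ 1  <
Q = 0, R = 2 ↦ 2  ≥
Q = 1, R = 0 ↦ 0  <
Q = 1, R = 1 ↦ 1  <
Q = 1, R = 2 ↦ 2  ≥
Q = 2, R = 0 ↦ 0  <
Q = 2, R = 1 ↦ 1  <
Q = 2, R = 2 ↦ 2  ≥
So 3 of the 9 assignments meet the threshold.

3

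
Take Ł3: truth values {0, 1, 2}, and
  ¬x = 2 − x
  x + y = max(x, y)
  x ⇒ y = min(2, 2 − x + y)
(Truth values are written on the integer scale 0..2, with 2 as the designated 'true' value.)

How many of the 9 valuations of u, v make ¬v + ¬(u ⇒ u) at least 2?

u = 0, v = 0 ↦ 2  ≥
u = 0, v = 1 ↦ 1  <
u = 0, v = 2 ↦ 0  <
u = 1, v = 0 ↦ 2  ≥
u = 1, v = 1 ↦ 1  <
u = 1, v = 2 ↦ 0  <
u = 2, v = 0 ↦ 2  ≥
u = 2, v = 1 ↦ 1  <
u = 2, v = 2 ↦ 0  <
So 3 of the 9 assignments meet the threshold.

3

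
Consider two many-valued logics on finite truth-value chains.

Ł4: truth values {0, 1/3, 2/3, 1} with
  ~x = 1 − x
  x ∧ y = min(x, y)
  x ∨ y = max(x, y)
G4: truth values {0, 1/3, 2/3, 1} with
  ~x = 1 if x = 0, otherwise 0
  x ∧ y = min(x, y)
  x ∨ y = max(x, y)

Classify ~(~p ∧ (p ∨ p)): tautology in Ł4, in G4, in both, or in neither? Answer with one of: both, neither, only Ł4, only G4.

only G4

In Ł4: at p = 1/3 the value is 2/3 — not a tautology.
In G4: every assignment gives 1 — tautology.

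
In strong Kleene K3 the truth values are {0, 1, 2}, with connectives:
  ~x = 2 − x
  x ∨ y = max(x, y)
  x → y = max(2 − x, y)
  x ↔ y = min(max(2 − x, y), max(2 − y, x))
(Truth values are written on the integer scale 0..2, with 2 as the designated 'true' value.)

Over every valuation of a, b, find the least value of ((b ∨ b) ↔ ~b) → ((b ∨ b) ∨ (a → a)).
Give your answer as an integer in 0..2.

Take a = 1, b = 1:
b ∨ b = 1 ∨ 1 = 1
~b = ~1 = 1
(b ∨ b) ↔ ~b = 1 ↔ 1 = 1
b ∨ b = 1 ∨ 1 = 1
a → a = 1 → 1 = 1
(b ∨ b) ∨ (a → a) = 1 ∨ 1 = 1
((b ∨ b) ↔ ~b) → ((b ∨ b) ∨ (a → a)) = 1 → 1 = 1
No assignment yields a value below 1, so this is the minimum.

1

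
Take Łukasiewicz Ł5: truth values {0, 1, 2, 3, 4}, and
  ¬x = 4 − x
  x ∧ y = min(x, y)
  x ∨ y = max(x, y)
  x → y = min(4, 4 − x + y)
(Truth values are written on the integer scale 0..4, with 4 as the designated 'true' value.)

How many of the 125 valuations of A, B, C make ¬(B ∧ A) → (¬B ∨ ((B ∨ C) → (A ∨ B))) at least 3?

124

value 4: 118 assignments (counts)
value 3: 6 assignments (counts)
value 2: 1 assignment
So 124 of the 125 assignments meet the threshold.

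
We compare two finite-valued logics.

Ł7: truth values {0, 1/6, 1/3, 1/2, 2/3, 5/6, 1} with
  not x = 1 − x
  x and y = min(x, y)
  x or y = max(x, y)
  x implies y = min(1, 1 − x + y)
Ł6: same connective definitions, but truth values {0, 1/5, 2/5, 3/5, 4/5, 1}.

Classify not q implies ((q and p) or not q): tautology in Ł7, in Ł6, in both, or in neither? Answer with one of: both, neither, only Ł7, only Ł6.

In Ł7: every assignment gives 1 — tautology.
In Ł6: every assignment gives 1 — tautology.

both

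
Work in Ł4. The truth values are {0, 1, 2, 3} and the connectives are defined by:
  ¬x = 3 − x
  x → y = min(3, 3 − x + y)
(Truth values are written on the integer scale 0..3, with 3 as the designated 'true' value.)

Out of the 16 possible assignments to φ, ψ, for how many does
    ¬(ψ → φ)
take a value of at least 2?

3

φ = 0, ψ = 0 ↦ 0  <
φ = 0, ψ = 1 ↦ 1  <
φ = 0, ψ = 2 ↦ 2  ≥
φ = 0, ψ = 3 ↦ 3  ≥
φ = 1, ψ = 0 ↦ 0  <
φ = 1, ψ = 1 ↦ 0  <
φ = 1, ψ = 2 ↦ 1  <
φ = 1, ψ = 3 ↦ 2  ≥
φ = 2, ψ = 0 ↦ 0  <
φ = 2, ψ = 1 ↦ 0  <
φ = 2, ψ = 2 ↦ 0  <
φ = 2, ψ = 3 ↦ 1  <
φ = 3, ψ = 0 ↦ 0  <
φ = 3, ψ = 1 ↦ 0  <
φ = 3, ψ = 2 ↦ 0  <
φ = 3, ψ = 3 ↦ 0  <
So 3 of the 16 assignments meet the threshold.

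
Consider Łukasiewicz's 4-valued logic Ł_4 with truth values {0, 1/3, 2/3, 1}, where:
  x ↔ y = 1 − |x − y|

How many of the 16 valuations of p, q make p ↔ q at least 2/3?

p = 0, q = 0 ↦ 1  ≥
p = 0, q = 1/3 ↦ 2/3  ≥
p = 0, q = 2/3 ↦ 1/3  <
p = 0, q = 1 ↦ 0  <
p = 1/3, q = 0 ↦ 2/3  ≥
p = 1/3, q = 1/3 ↦ 1  ≥
p = 1/3, q = 2/3 ↦ 2/3  ≥
p = 1/3, q = 1 ↦ 1/3  <
p = 2/3, q = 0 ↦ 1/3  <
p = 2/3, q = 1/3 ↦ 2/3  ≥
p = 2/3, q = 2/3 ↦ 1  ≥
p = 2/3, q = 1 ↦ 2/3  ≥
p = 1, q = 0 ↦ 0  <
p = 1, q = 1/3 ↦ 1/3  <
p = 1, q = 2/3 ↦ 2/3  ≥
p = 1, q = 1 ↦ 1  ≥
So 10 of the 16 assignments meet the threshold.

10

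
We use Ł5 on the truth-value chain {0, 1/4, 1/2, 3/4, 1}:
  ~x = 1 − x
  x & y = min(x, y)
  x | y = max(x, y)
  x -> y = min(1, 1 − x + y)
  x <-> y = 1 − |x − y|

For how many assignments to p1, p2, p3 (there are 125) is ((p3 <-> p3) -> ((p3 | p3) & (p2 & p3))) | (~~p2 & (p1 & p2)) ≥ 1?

value 1: 9 assignments (counts)
value 3/4: 23 assignments
value 1/2: 31 assignments
value 1/4: 33 assignments
value 0: 29 assignments
So 9 of the 125 assignments meet the threshold.

9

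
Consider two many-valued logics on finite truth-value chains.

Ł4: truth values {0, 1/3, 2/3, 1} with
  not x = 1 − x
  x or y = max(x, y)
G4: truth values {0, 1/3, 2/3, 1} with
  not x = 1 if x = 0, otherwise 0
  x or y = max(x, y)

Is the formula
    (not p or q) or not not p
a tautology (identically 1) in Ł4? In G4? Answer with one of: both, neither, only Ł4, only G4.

In Ł4: at p = 1/3, q = 0 the value is 2/3 — not a tautology.
In G4: every assignment gives 1 — tautology.

only G4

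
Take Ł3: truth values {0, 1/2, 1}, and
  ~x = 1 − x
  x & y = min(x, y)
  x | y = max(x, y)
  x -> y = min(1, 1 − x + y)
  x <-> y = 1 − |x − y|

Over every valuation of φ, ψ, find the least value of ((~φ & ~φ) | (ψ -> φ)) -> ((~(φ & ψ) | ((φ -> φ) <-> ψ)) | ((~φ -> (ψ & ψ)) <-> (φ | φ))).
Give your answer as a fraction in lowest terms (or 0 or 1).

Take φ = 1/2, ψ = 1/2:
~φ = ~1/2 = 1/2
~φ = ~1/2 = 1/2
~φ & ~φ = 1/2 & 1/2 = 1/2
ψ -> φ = 1/2 -> 1/2 = 1
(~φ & ~φ) | (ψ -> φ) = 1/2 | 1 = 1
φ & ψ = 1/2 & 1/2 = 1/2
~(φ & ψ) = ~1/2 = 1/2
φ -> φ = 1/2 -> 1/2 = 1
(φ -> φ) <-> ψ = 1 <-> 1/2 = 1/2
~(φ & ψ) | ((φ -> φ) <-> ψ) = 1/2 | 1/2 = 1/2
~φ = ~1/2 = 1/2
ψ & ψ = 1/2 & 1/2 = 1/2
~φ -> (ψ & ψ) = 1/2 -> 1/2 = 1
φ | φ = 1/2 | 1/2 = 1/2
(~φ -> (ψ & ψ)) <-> (φ | φ) = 1 <-> 1/2 = 1/2
(~(φ & ψ) | ((φ -> φ) <-> ψ)) | ((~φ -> (ψ & ψ)) <-> (φ | φ)) = 1/2 | 1/2 = 1/2
((~φ & ~φ) | (ψ -> φ)) -> ((~(φ & ψ) | ((φ -> φ) <-> ψ)) | ((~φ -> (ψ & ψ)) <-> (φ | φ))) = 1 -> 1/2 = 1/2
No assignment yields a value below 1/2, so this is the minimum.

1/2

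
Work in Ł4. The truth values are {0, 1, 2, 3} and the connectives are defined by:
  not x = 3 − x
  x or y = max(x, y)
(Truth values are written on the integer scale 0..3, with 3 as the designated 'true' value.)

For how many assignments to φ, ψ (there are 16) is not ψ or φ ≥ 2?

φ = 0, ψ = 0 ↦ 3  ≥
φ = 0, ψ = 1 ↦ 2  ≥
φ = 0, ψ = 2 ↦ 1  <
φ = 0, ψ = 3 ↦ 0  <
φ = 1, ψ = 0 ↦ 3  ≥
φ = 1, ψ = 1 ↦ 2  ≥
φ = 1, ψ = 2 ↦ 1  <
φ = 1, ψ = 3 ↦ 1  <
φ = 2, ψ = 0 ↦ 3  ≥
φ = 2, ψ = 1 ↦ 2  ≥
φ = 2, ψ = 2 ↦ 2  ≥
φ = 2, ψ = 3 ↦ 2  ≥
φ = 3, ψ = 0 ↦ 3  ≥
φ = 3, ψ = 1 ↦ 3  ≥
φ = 3, ψ = 2 ↦ 3  ≥
φ = 3, ψ = 3 ↦ 3  ≥
So 12 of the 16 assignments meet the threshold.

12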